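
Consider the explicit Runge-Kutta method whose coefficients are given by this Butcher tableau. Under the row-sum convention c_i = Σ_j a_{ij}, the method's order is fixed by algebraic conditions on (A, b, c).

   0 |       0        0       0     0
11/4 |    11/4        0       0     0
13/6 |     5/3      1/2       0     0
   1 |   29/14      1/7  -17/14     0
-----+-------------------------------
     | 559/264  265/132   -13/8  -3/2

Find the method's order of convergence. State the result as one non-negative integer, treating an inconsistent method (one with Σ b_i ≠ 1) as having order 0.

b = (559/264, 265/132, -13/8, -3/2)
c = (0, 11/4, 13/6, 1)
Ac = (0, 0, 11/8, -47/21)
Σ b_i: 559/264·1 + 265/132·1 + (-13/8)·1 + (-3/2)·1 = 1 ✓
b·c: 265/132·11/4 + (-13/8)·13/6 + (-3/2)·1 = 1/2 ✓
b·c²: 265/132·121/16 + (-13/8)·169/36 + (-3/2)·1 = 3487/576 ≠ 1/3 ⇒ order 2.
b·Ac: (-13/8)·11/8 + (-3/2)·(-47/21) = 503/448 ≠ 1/6

2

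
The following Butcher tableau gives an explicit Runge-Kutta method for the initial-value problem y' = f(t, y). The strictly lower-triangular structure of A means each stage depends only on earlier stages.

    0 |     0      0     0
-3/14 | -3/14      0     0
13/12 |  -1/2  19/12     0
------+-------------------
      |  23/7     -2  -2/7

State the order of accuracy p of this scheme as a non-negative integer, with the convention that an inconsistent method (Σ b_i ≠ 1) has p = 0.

1

b = (23/7, -2, -2/7)
c = (0, -3/14, 13/12)
Ac = (0, 0, -19/56)
Σ b_i: 23/7·1 + (-2)·1 + (-2/7)·1 = 1 ✓
b·c: (-2)·(-3/14) + (-2/7)·13/12 = 5/42 ≠ 1/2 ⇒ order 1.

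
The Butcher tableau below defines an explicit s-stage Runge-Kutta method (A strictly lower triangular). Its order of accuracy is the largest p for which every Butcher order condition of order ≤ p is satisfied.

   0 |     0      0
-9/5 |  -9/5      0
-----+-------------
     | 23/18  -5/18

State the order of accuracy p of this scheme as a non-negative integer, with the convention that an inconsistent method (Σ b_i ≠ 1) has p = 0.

b = (23/18, -5/18)
c = (0, -9/5)
Σ b_i: 23/18·1 + (-5/18)·1 = 1 ✓
b·c: (-5/18)·(-9/5) = 1/2 ✓; 2 stages ⇒ order 2.

2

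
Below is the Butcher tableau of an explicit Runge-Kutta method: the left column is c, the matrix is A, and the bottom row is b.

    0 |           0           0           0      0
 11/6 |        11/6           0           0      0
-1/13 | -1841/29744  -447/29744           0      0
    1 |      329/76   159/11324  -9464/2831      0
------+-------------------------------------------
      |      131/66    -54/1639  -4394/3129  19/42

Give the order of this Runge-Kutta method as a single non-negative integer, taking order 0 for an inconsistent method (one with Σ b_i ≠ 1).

4

b = (131/66, -54/1639, -4394/3129, 19/42)
c = (0, 11/6, -1/13, 1)
Ac = (0, 0, -149/5408, 43/152)
Σ b_i: 131/66·1 + (-54/1639)·1 + (-4394/3129)·1 + 19/42·1 = 1 ✓
b·c: (-54/1639)·11/6 + (-4394/3129)·(-1/13) + 19/42·1 = 1/2 ✓
b·c²: (-54/1639)·121/36 + (-4394/3129)·1/169 + 19/42·1 = 1/3 ✓
b·Ac: (-4394/3129)·(-149/5408) + 19/42·43/152 = 1/6 ✓
b·c³: (-54/1639)·1331/216 + (-4394/3129)·(-1/2197) + 19/42·1 = 1/4 ✓
b·(c∘Ac): (-4394/3129)·149/70304 + 19/42·43/152 = 1/8 ✓
b·Ac²: (-4394/3129)·(-1639/32448) + 19/42·25/912 = 1/12 ✓
b·A²c: 19/42·7/76 = 1/24 ✓; 4 stages ⇒ order 4.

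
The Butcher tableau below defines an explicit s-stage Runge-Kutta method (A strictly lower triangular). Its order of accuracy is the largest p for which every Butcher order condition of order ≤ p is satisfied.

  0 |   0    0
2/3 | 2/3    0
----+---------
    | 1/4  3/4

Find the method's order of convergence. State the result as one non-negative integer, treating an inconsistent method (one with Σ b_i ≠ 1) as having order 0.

2

b = (1/4, 3/4)
c = (0, 2/3)
Σ b_i: 1/4·1 + 3/4·1 = 1 ✓
b·c: 3/4·2/3 = 1/2 ✓; 2 stages ⇒ order 2.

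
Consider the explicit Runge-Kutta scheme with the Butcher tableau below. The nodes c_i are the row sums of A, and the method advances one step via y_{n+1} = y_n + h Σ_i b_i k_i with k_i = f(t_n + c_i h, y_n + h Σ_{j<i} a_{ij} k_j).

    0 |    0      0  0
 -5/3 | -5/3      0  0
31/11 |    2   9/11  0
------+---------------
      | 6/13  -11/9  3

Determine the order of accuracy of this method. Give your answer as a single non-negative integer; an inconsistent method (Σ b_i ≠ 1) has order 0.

b = (6/13, -11/9, 3)
c = (0, -5/3, 31/11)
Ac = (0, 0, -15/11)
Σ b_i: 6/13·1 + (-11/9)·1 + 3·1 = 262/117 ≠ 1 ⇒ order 0.

0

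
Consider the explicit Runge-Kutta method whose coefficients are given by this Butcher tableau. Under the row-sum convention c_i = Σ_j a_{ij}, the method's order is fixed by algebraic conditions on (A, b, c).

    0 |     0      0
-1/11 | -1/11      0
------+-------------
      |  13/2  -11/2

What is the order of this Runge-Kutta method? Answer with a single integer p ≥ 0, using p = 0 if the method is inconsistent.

b = (13/2, -11/2)
c = (0, -1/11)
Σ b_i: 13/2·1 + (-11/2)·1 = 1 ✓
b·c: (-11/2)·(-1/11) = 1/2 ✓; 2 stages ⇒ order 2.

2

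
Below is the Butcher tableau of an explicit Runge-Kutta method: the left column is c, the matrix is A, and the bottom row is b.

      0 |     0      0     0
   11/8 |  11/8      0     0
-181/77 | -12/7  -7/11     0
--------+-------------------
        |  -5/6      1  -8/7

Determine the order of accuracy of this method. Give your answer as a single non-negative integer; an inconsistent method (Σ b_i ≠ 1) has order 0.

0

b = (-5/6, 1, -8/7)
c = (0, 11/8, -181/77)
Ac = (0, 0, -7/8)
Σ b_i: (-5/6)·1 + 1·1 + (-8/7)·1 = -41/42 ≠ 1 ⇒ order 0.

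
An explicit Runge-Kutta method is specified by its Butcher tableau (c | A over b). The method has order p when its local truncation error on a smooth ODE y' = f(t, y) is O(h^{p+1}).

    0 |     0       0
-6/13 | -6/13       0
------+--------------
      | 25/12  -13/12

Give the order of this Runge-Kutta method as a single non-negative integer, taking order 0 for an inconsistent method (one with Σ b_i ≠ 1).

2

b = (25/12, -13/12)
c = (0, -6/13)
Σ b_i: 25/12·1 + (-13/12)·1 = 1 ✓
b·c: (-13/12)·(-6/13) = 1/2 ✓; 2 stages ⇒ order 2.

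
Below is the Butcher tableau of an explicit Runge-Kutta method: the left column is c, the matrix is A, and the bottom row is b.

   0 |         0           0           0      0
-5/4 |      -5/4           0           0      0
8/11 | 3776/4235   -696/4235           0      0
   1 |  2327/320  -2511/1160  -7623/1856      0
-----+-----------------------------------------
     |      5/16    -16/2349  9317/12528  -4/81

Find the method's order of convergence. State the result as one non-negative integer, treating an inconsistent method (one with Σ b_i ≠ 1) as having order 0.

b = (5/16, -16/2349, 9317/12528, -4/81)
c = (0, -5/4, 8/11, 1)
Ac = (0, 0, 174/847, -9/32)
Σ b_i: 5/16·1 + (-16/2349)·1 + 9317/12528·1 + (-4/81)·1 = 1 ✓
b·c: (-16/2349)·(-5/4) + 9317/12528·8/11 + (-4/81)·1 = 1/2 ✓
b·c²: (-16/2349)·25/16 + 9317/12528·64/121 + (-4/81)·1 = 1/3 ✓
b·Ac: 9317/12528·174/847 + (-4/81)·(-9/32) = 1/6 ✓
b·c³: (-16/2349)·(-125/64) + 9317/12528·512/1331 + (-4/81)·1 = 1/4 ✓
b·(c∘Ac): 9317/12528·1392/9317 + (-4/81)·(-9/32) = 1/8 ✓
b·Ac²: 9317/12528·(-435/1694) + (-4/81)·(-711/128) = 1/12 ✓
b·A²c: (-4/81)·(-27/32) = 1/24 ✓; 4 stages ⇒ order 4.

4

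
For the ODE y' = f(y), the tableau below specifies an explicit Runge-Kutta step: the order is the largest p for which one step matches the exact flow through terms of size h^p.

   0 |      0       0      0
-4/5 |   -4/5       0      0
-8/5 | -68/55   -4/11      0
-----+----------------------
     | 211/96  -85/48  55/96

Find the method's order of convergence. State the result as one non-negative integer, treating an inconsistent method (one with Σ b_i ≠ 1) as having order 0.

3

b = (211/96, -85/48, 55/96)
c = (0, -4/5, -8/5)
Ac = (0, 0, 16/55)
Σ b_i: 211/96·1 + (-85/48)·1 + 55/96·1 = 1 ✓
b·c: (-85/48)·(-4/5) + 55/96·(-8/5) = 1/2 ✓
b·c²: (-85/48)·16/25 + 55/96·64/25 = 1/3 ✓
b·Ac: 55/96·16/55 = 1/6 ✓; 3 stages ⇒ order 3.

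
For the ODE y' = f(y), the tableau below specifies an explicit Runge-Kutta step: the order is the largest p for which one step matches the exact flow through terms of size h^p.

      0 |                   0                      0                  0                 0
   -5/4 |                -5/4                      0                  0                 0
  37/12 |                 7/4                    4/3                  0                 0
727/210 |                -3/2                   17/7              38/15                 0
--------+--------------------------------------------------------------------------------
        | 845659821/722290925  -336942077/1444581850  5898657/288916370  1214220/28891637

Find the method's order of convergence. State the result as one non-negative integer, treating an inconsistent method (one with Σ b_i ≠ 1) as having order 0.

b = (845659821/722290925, -336942077/1444581850, 5898657/288916370, 1214220/28891637)
c = (0, -5/4, 37/12, 727/210)
Ac = (0, 0, -5/3, 6017/1260)
Σ b_i: 845659821/722290925·1 + (-336942077/1444581850)·1 + 5898657/288916370·1 + 1214220/28891637·1 = 1 ✓
b·c: (-336942077/1444581850)·(-5/4) + 5898657/288916370·37/12 + 1214220/28891637·727/210 = 1/2 ✓
b·c²: (-336942077/1444581850)·25/16 + 5898657/288916370·1369/144 + 1214220/28891637·528529/44100 = 1/3 ✓
b·Ac: 5898657/288916370·(-5/3) + 1214220/28891637·6017/1260 = 1/6 ✓
b·c³: (-336942077/1444581850)·(-125/64) + 5898657/288916370·50653/1728 + 1214220/28891637·384240583/9261000 = 581981683267/208019786400 ≠ 1/4 ⇒ order 3.
b·(c∘Ac): 5898657/288916370·(-185/36) + 1214220/28891637·4374359/264600 = 6135189523/10400989320 ≠ 1/8
b·Ac²: 5898657/288916370·25/12 + 1214220/28891637·421529/15120 = 2525760533/2080197864 ≠ 1/12
b·A²c: 1214220/28891637·(-38/9) = -15380120/86674911 ≠ 1/24

3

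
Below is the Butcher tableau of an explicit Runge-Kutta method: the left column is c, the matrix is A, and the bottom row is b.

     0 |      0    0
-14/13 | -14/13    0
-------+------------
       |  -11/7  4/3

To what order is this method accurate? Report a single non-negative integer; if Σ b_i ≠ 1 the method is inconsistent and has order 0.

0

b = (-11/7, 4/3)
c = (0, -14/13)
Σ b_i: (-11/7)·1 + 4/3·1 = -5/21 ≠ 1 ⇒ order 0.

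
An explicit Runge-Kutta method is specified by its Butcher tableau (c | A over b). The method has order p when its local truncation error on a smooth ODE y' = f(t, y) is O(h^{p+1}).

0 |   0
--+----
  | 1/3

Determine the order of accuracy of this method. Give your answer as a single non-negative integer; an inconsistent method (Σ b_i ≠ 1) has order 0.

0

b = (1/3)
c = (0)
Σ b_i: 1/3·1 = 1/3 ≠ 1 ⇒ order 0.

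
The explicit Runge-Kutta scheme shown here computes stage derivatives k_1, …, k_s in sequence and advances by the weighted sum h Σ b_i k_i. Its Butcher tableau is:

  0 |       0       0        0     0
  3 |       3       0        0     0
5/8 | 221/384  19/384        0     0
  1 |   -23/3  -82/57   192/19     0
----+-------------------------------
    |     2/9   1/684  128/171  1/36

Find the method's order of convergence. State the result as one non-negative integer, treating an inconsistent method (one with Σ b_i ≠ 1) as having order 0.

b = (2/9, 1/684, 128/171, 1/36)
c = (0, 3, 5/8, 1)
Ac = (0, 0, 19/128, 2)
Σ b_i: 2/9·1 + 1/684·1 + 128/171·1 + 1/36·1 = 1 ✓
b·c: 1/684·3 + 128/171·5/8 + 1/36·1 = 1/2 ✓
b·c²: 1/684·9 + 128/171·25/64 + 1/36·1 = 1/3 ✓
b·Ac: 128/171·19/128 + 1/36·2 = 1/6 ✓
b·c³: 1/684·27 + 128/171·125/512 + 1/36·1 = 1/4 ✓
b·(c∘Ac): 128/171·95/1024 + 1/36·2 = 1/8 ✓
b·Ac²: 128/171·57/128 + 1/36·(-9) = 1/12 ✓
b·A²c: 1/36·3/2 = 1/24 ✓; 4 stages ⇒ order 4.

4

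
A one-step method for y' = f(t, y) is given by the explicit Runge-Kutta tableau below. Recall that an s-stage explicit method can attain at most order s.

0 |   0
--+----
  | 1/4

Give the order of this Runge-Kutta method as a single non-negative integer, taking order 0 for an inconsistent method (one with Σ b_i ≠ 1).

0

b = (1/4)
c = (0)
Σ b_i: 1/4·1 = 1/4 ≠ 1 ⇒ order 0.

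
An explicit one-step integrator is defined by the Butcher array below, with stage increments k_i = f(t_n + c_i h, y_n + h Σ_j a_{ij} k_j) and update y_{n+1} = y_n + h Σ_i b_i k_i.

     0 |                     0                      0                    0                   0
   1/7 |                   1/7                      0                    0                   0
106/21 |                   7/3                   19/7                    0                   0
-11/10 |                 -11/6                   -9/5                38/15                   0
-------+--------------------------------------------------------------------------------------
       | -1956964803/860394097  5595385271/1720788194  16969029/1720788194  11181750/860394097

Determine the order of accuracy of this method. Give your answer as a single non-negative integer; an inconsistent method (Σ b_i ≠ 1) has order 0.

3

b = (-1956964803/860394097, 5595385271/1720788194, 16969029/1720788194, 11181750/860394097)
c = (0, 1/7, 106/21, -11/10)
Ac = (0, 0, 19/49, 3947/315)
Σ b_i: (-1956964803/860394097)·1 + 5595385271/1720788194·1 + 16969029/1720788194·1 + 11181750/860394097·1 = 1 ✓
b·c: 5595385271/1720788194·1/7 + 16969029/1720788194·106/21 + 11181750/860394097·(-11/10) = 1/2 ✓
b·c²: 5595385271/1720788194·1/49 + 16969029/1720788194·11236/441 + 11181750/860394097·121/100 = 1/3 ✓
b·Ac: 16969029/1720788194·19/49 + 11181750/860394097·3947/315 = 1/6 ✓
b·c³: 5595385271/1720788194·1/343 + 16969029/1720788194·1191016/9261 + 11181750/860394097·(-1331/1000) = 1912933257205/1517735187108 ≠ 1/4 ⇒ order 3.
b·(c∘Ac): 16969029/1720788194·2014/1029 + 11181750/860394097·(-43417/3150) = -20214525826/126477932259 ≠ 1/8
b·Ac²: 16969029/1720788194·19/343 + 11181750/860394097·85345/1323 = 636618831637/758867593554 ≠ 1/12
b·A²c: 11181750/860394097·722/735 = 538214900/42159310753 ≠ 1/24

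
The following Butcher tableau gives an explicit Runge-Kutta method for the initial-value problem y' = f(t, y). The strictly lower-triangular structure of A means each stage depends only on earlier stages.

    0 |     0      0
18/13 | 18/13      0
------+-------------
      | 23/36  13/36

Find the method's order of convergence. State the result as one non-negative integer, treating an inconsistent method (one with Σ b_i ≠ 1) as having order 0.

2

b = (23/36, 13/36)
c = (0, 18/13)
Σ b_i: 23/36·1 + 13/36·1 = 1 ✓
b·c: 13/36·18/13 = 1/2 ✓; 2 stages ⇒ order 2.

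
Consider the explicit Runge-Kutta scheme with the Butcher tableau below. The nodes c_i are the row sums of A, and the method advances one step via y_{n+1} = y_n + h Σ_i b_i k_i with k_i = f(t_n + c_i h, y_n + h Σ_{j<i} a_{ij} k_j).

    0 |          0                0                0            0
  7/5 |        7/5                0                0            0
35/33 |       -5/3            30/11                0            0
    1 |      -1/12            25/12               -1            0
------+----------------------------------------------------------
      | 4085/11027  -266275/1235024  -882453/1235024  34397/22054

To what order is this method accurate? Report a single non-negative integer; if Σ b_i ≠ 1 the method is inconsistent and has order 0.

b = (4085/11027, -266275/1235024, -882453/1235024, 34397/22054)
c = (0, 7/5, 35/33, 1)
Ac = (0, 0, 42/11, 245/132)
Σ b_i: 4085/11027·1 + (-266275/1235024)·1 + (-882453/1235024)·1 + 34397/22054·1 = 1 ✓
b·c: (-266275/1235024)·7/5 + (-882453/1235024)·35/33 + 34397/22054·1 = 1/2 ✓
b·c²: (-266275/1235024)·49/25 + (-882453/1235024)·1225/1089 + 34397/22054·1 = 1/3 ✓
b·Ac: (-882453/1235024)·42/11 + 34397/22054·245/132 = 1/6 ✓
b·c³: (-266275/1235024)·343/125 + (-882453/1235024)·42875/35937 + 34397/22054·1 = 114713/992430 ≠ 1/4 ⇒ order 3.
b·(c∘Ac): (-882453/1235024)·490/121 + 34397/22054·245/132 = 175/132324 ≠ 1/8
b·Ac²: (-882453/1235024)·294/55 + 34397/22054·12887/4356 = 8676157/10916730 ≠ 1/12
b·A²c: 34397/22054·(-42/11) = -65667/11027 ≠ 1/24

3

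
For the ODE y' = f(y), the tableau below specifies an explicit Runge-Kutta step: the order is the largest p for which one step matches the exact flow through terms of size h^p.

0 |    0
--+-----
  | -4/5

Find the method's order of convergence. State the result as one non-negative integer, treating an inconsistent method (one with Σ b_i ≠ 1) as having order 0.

0

b = (-4/5)
c = (0)
Σ b_i: (-4/5)·1 = -4/5 ≠ 1 ⇒ order 0.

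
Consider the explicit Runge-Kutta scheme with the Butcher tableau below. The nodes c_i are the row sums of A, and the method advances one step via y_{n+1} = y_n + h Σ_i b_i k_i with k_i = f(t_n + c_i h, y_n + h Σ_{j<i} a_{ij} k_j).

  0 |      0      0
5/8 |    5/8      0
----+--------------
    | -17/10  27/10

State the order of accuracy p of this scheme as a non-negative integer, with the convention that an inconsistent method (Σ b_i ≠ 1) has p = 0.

1

b = (-17/10, 27/10)
c = (0, 5/8)
Σ b_i: (-17/10)·1 + 27/10·1 = 1 ✓
b·c: 27/10·5/8 = 27/16 ≠ 1/2 ⇒ order 1.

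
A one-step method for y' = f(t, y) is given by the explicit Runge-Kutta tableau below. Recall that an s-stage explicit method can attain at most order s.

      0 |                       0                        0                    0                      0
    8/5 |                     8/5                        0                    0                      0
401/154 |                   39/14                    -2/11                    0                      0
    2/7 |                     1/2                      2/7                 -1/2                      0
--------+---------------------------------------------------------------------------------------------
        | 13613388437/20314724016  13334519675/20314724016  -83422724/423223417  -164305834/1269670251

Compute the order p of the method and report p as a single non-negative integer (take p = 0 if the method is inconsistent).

b = (13613388437/20314724016, 13334519675/20314724016, -83422724/423223417, -164305834/1269670251)
c = (0, 8/5, 401/154, 2/7)
Ac = (0, 0, -16/55, -1301/1540)
Σ b_i: 13613388437/20314724016·1 + 13334519675/20314724016·1 + (-83422724/423223417)·1 + (-164305834/1269670251)·1 = 1 ✓
b·c: 13334519675/20314724016·8/5 + (-83422724/423223417)·401/154 + (-164305834/1269670251)·2/7 = 1/2 ✓
b·c²: 13334519675/20314724016·64/25 + (-83422724/423223417)·160801/23716 + (-164305834/1269670251)·4/49 = 1/3 ✓
b·Ac: (-83422724/423223417)·(-16/55) + (-164305834/1269670251)·(-1301/1540) = 1/6 ✓
b·c³: 13334519675/20314724016·512/125 + (-83422724/423223417)·64481201/3652264 + (-164305834/1269670251)·8/343 = -258902911693/325882031090 ≠ 1/4 ⇒ order 3.
b·(c∘Ac): (-83422724/423223417)·(-3208/4235) + (-164305834/1269670251)·(-1301/5390) = 8023273277/44438458785 ≠ 1/8
b·Ac²: (-83422724/423223417)·(-128/275) + (-164305834/1269670251)·(-3152697/1185800) = 284042650959/651764062180 ≠ 1/12
b·A²c: (-164305834/1269670251)·8/55 = -119495152/6348351255 ≠ 1/24

3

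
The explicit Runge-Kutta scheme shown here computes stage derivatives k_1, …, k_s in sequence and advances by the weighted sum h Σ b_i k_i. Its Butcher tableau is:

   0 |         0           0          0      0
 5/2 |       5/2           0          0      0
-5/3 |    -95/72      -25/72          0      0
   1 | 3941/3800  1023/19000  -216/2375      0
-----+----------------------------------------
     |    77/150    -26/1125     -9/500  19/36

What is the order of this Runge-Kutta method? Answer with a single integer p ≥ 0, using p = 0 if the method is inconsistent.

b = (77/150, -26/1125, -9/500, 19/36)
c = (0, 5/2, -5/3, 1)
Ac = (0, 0, -125/144, 87/304)
Σ b_i: 77/150·1 + (-26/1125)·1 + (-9/500)·1 + 19/36·1 = 1 ✓
b·c: (-26/1125)·5/2 + (-9/500)·(-5/3) + 19/36·1 = 1/2 ✓
b·c²: (-26/1125)·25/4 + (-9/500)·25/9 + 19/36·1 = 1/3 ✓
b·Ac: (-9/500)·(-125/144) + 19/36·87/304 = 1/6 ✓
b·c³: (-26/1125)·125/8 + (-9/500)·(-125/27) + 19/36·1 = 1/4 ✓
b·(c∘Ac): (-9/500)·625/432 + 19/36·87/304 = 1/8 ✓
b·Ac²: (-9/500)·(-625/288) + 19/36·51/608 = 1/12 ✓
b·A²c: 19/36·3/38 = 1/24 ✓; 4 stages ⇒ order 4.

4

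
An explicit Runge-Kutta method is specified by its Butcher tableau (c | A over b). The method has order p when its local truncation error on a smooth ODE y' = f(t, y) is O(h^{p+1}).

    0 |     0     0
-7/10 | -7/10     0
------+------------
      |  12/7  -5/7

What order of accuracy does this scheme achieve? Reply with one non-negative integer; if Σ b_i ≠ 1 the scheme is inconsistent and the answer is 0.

2

b = (12/7, -5/7)
c = (0, -7/10)
Σ b_i: 12/7·1 + (-5/7)·1 = 1 ✓
b·c: (-5/7)·(-7/10) = 1/2 ✓; 2 stages ⇒ order 2.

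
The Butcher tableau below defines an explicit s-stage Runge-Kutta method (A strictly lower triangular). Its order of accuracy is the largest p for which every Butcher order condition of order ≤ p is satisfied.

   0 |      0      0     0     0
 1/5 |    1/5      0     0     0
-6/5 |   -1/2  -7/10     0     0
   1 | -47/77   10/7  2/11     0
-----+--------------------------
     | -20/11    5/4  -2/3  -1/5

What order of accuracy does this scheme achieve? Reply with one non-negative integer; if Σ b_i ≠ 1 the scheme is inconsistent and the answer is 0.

b = (-20/11, 5/4, -2/3, -1/5)
c = (0, 1/5, -6/5, 1)
Ac = (0, 0, -7/50, 26/385)
Σ b_i: (-20/11)·1 + 5/4·1 + (-2/3)·1 + (-1/5)·1 = -947/660 ≠ 1 ⇒ order 0.

0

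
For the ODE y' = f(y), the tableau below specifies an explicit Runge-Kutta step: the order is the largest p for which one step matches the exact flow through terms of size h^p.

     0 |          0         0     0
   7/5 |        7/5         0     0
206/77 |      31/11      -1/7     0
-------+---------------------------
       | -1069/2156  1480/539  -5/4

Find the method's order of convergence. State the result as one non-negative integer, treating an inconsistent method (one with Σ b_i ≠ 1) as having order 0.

2

b = (-1069/2156, 1480/539, -5/4)
c = (0, 7/5, 206/77)
Ac = (0, 0, -1/5)
Σ b_i: (-1069/2156)·1 + 1480/539·1 + (-5/4)·1 = 1 ✓
b·c: 1480/539·7/5 + (-5/4)·206/77 = 1/2 ✓
b·c²: 1480/539·49/25 + (-5/4)·42436/5929 = -105681/29645 ≠ 1/3 ⇒ order 2.
b·Ac: (-5/4)·(-1/5) = 1/4 ≠ 1/6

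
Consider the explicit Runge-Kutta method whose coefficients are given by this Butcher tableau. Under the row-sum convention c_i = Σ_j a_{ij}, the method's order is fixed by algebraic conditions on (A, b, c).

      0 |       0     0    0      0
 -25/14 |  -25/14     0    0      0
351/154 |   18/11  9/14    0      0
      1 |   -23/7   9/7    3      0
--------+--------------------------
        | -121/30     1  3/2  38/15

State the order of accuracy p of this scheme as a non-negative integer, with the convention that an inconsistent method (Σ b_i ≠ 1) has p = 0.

1

b = (-121/30, 1, 3/2, 38/15)
c = (0, -25/14, 351/154, 1)
Ac = (0, 0, -225/196, 2448/539)
Σ b_i: (-121/30)·1 + 1·1 + 3/2·1 + 38/15·1 = 1 ✓
b·c: 1·(-25/14) + 3/2·351/154 + 38/15·1 = 19249/4620 ≠ 1/2 ⇒ order 1.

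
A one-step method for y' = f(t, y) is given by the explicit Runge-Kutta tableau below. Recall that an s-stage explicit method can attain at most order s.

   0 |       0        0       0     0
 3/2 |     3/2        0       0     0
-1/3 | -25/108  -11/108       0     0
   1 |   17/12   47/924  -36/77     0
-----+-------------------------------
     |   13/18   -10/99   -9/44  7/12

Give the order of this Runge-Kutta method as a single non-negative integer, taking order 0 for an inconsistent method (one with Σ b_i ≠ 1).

4

b = (13/18, -10/99, -9/44, 7/12)
c = (0, 3/2, -1/3, 1)
Ac = (0, 0, -11/72, 13/56)
Σ b_i: 13/18·1 + (-10/99)·1 + (-9/44)·1 + 7/12·1 = 1 ✓
b·c: (-10/99)·3/2 + (-9/44)·(-1/3) + 7/12·1 = 1/2 ✓
b·c²: (-10/99)·9/4 + (-9/44)·1/9 + 7/12·1 = 1/3 ✓
b·Ac: (-9/44)·(-11/72) + 7/12·13/56 = 1/6 ✓
b·c³: (-10/99)·27/8 + (-9/44)·(-1/27) + 7/12·1 = 1/4 ✓
b·(c∘Ac): (-9/44)·11/216 + 7/12·13/56 = 1/8 ✓
b·Ac²: (-9/44)·(-11/48) + 7/12·1/16 = 1/12 ✓
b·A²c: 7/12·1/14 = 1/24 ✓; 4 stages ⇒ order 4.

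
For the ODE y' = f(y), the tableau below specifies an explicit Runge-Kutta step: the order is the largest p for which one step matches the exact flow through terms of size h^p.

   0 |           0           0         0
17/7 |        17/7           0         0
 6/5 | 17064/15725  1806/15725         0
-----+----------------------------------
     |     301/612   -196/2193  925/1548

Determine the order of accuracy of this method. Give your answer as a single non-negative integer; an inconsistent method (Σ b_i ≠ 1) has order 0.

b = (301/612, -196/2193, 925/1548)
c = (0, 17/7, 6/5)
Ac = (0, 0, 258/925)
Σ b_i: 301/612·1 + (-196/2193)·1 + 925/1548·1 = 1 ✓
b·c: (-196/2193)·17/7 + 925/1548·6/5 = 1/2 ✓
b·c²: (-196/2193)·289/49 + 925/1548·36/25 = 1/3 ✓
b·Ac: 925/1548·258/925 = 1/6 ✓; 3 stages ⇒ order 3.

3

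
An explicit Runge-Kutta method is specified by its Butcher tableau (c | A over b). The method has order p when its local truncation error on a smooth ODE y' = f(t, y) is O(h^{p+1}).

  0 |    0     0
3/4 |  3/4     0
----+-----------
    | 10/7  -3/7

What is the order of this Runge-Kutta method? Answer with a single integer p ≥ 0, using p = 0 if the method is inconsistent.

b = (10/7, -3/7)
c = (0, 3/4)
Σ b_i: 10/7·1 + (-3/7)·1 = 1 ✓
b·c: (-3/7)·3/4 = -9/28 ≠ 1/2 ⇒ order 1.

1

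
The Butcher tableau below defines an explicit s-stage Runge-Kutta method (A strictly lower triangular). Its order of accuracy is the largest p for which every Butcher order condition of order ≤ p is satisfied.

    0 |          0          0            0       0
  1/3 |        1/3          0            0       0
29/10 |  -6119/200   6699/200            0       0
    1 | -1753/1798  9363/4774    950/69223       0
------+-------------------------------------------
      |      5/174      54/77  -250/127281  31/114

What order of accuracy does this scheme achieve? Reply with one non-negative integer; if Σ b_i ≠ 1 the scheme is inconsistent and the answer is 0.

4

b = (5/174, 54/77, -250/127281, 31/114)
c = (0, 1/3, 29/10, 1)
Ac = (0, 0, 2233/200, 43/62)
Σ b_i: 5/174·1 + 54/77·1 + (-250/127281)·1 + 31/114·1 = 1 ✓
b·c: 54/77·1/3 + (-250/127281)·29/10 + 31/114·1 = 1/2 ✓
b·c²: 54/77·1/9 + (-250/127281)·841/100 + 31/114·1 = 1/3 ✓
b·Ac: (-250/127281)·2233/200 + 31/114·43/62 = 1/6 ✓
b·c³: 54/77·1/27 + (-250/127281)·24389/1000 + 31/114·1 = 1/4 ✓
b·(c∘Ac): (-250/127281)·64757/2000 + 31/114·43/62 = 1/8 ✓
b·Ac²: (-250/127281)·2233/600 + 31/114·1/3 = 1/12 ✓
b·A²c: 31/114·19/124 = 1/24 ✓; 4 stages ⇒ order 4.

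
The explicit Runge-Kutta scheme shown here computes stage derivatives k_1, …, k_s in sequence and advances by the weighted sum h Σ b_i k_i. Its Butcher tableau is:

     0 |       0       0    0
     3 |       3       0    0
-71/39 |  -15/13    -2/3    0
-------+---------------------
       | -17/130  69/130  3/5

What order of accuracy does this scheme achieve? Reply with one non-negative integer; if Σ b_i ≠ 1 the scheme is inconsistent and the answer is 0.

2

b = (-17/130, 69/130, 3/5)
c = (0, 3, -71/39)
Ac = (0, 0, -2)
Σ b_i: (-17/130)·1 + 69/130·1 + 3/5·1 = 1 ✓
b·c: 69/130·3 + 3/5·(-71/39) = 1/2 ✓
b·c²: 69/130·9 + 3/5·5041/1521 = 34301/5070 ≠ 1/3 ⇒ order 2.
b·Ac: 3/5·(-2) = -6/5 ≠ 1/6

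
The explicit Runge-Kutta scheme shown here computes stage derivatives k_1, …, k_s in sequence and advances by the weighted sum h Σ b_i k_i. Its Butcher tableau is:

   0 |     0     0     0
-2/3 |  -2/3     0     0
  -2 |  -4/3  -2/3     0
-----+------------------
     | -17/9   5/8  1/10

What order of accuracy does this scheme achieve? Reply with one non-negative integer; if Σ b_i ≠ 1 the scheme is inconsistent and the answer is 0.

0

b = (-17/9, 5/8, 1/10)
c = (0, -2/3, -2)
Ac = (0, 0, 4/9)
Σ b_i: (-17/9)·1 + 5/8·1 + 1/10·1 = -419/360 ≠ 1 ⇒ order 0.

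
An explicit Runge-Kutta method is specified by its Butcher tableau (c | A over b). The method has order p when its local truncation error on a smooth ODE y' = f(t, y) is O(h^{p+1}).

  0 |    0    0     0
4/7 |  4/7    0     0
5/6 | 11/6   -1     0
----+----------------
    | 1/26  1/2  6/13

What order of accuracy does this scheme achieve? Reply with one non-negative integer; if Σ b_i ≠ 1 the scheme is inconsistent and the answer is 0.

1

b = (1/26, 1/2, 6/13)
c = (0, 4/7, 5/6)
Ac = (0, 0, -4/7)
Σ b_i: 1/26·1 + 1/2·1 + 6/13·1 = 1 ✓
b·c: 1/2·4/7 + 6/13·5/6 = 61/91 ≠ 1/2 ⇒ order 1.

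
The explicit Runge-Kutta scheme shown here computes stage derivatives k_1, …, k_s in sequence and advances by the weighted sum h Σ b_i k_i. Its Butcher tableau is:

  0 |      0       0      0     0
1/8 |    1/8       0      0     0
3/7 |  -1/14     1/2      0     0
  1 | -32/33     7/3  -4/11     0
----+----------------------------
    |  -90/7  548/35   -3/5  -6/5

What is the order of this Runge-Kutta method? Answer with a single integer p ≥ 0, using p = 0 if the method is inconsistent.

b = (-90/7, 548/35, -3/5, -6/5)
c = (0, 1/8, 3/7, 1)
Ac = (0, 0, 1/16, 251/1848)
Σ b_i: (-90/7)·1 + 548/35·1 + (-3/5)·1 + (-6/5)·1 = 1 ✓
b·c: 548/35·1/8 + (-3/5)·3/7 + (-6/5)·1 = 1/2 ✓
b·c²: 548/35·1/64 + (-3/5)·9/49 + (-6/5)·1 = -4177/3920 ≠ 1/3 ⇒ order 2.
b·Ac: (-3/5)·1/16 + (-6/5)·251/1848 = -247/1232 ≠ 1/6

2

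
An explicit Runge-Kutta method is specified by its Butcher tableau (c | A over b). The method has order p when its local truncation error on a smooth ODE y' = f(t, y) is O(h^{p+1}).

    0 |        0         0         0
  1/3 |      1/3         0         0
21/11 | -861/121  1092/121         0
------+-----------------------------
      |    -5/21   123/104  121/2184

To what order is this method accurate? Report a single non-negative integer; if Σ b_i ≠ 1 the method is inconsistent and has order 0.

3

b = (-5/21, 123/104, 121/2184)
c = (0, 1/3, 21/11)
Ac = (0, 0, 364/121)
Σ b_i: (-5/21)·1 + 123/104·1 + 121/2184·1 = 1 ✓
b·c: 123/104·1/3 + 121/2184·21/11 = 1/2 ✓
b·c²: 123/104·1/9 + 121/2184·441/121 = 1/3 ✓
b·Ac: 121/2184·364/121 = 1/6 ✓; 3 stages ⇒ order 3.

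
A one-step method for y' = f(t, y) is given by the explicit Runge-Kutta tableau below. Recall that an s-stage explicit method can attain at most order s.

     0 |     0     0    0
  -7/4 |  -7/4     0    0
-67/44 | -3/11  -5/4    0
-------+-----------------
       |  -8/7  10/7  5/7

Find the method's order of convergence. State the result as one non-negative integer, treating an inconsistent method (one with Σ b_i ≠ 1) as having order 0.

b = (-8/7, 10/7, 5/7)
c = (0, -7/4, -67/44)
Ac = (0, 0, 35/16)
Σ b_i: (-8/7)·1 + 10/7·1 + 5/7·1 = 1 ✓
b·c: 10/7·(-7/4) + 5/7·(-67/44) = -1105/308 ≠ 1/2 ⇒ order 1.

1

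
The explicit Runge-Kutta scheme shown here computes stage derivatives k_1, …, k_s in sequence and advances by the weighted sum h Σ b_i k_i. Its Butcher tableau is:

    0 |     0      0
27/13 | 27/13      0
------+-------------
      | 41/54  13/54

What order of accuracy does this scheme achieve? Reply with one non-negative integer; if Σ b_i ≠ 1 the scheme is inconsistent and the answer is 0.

b = (41/54, 13/54)
c = (0, 27/13)
Σ b_i: 41/54·1 + 13/54·1 = 1 ✓
b·c: 13/54·27/13 = 1/2 ✓; 2 stages ⇒ order 2.

2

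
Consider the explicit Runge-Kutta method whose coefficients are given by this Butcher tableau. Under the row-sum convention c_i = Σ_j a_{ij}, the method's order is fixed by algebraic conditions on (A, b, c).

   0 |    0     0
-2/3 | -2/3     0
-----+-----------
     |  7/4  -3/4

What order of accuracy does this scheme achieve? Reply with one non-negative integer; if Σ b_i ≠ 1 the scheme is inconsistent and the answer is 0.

b = (7/4, -3/4)
c = (0, -2/3)
Σ b_i: 7/4·1 + (-3/4)·1 = 1 ✓
b·c: (-3/4)·(-2/3) = 1/2 ✓; 2 stages ⇒ order 2.

2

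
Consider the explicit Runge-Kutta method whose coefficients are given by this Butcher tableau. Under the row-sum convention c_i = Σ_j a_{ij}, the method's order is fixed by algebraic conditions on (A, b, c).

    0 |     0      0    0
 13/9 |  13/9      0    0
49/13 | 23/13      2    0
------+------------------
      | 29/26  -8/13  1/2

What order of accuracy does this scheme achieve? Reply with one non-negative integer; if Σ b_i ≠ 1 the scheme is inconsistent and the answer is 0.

b = (29/26, -8/13, 1/2)
c = (0, 13/9, 49/13)
Ac = (0, 0, 26/9)
Σ b_i: 29/26·1 + (-8/13)·1 + 1/2·1 = 1 ✓
b·c: (-8/13)·13/9 + 1/2·49/13 = 233/234 ≠ 1/2 ⇒ order 1.

1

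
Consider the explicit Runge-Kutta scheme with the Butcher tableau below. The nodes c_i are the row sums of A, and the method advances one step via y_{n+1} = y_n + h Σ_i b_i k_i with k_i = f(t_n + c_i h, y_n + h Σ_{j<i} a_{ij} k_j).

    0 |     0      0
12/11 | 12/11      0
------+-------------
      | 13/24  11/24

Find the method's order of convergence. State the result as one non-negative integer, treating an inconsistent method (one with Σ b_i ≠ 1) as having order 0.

2

b = (13/24, 11/24)
c = (0, 12/11)
Σ b_i: 13/24·1 + 11/24·1 = 1 ✓
b·c: 11/24·12/11 = 1/2 ✓; 2 stages ⇒ order 2.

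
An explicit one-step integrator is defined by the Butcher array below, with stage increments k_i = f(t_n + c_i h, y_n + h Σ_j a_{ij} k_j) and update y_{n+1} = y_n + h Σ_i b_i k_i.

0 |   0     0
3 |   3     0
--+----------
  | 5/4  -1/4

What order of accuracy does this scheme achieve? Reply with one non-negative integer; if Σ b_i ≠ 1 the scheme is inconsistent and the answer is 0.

b = (5/4, -1/4)
c = (0, 3)
Σ b_i: 5/4·1 + (-1/4)·1 = 1 ✓
b·c: (-1/4)·3 = -3/4 ≠ 1/2 ⇒ order 1.

1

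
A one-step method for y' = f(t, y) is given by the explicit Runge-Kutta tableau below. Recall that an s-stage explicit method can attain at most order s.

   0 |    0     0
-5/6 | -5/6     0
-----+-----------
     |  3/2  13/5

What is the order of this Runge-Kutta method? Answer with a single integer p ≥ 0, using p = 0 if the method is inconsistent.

b = (3/2, 13/5)
c = (0, -5/6)
Σ b_i: 3/2·1 + 13/5·1 = 41/10 ≠ 1 ⇒ order 0.

0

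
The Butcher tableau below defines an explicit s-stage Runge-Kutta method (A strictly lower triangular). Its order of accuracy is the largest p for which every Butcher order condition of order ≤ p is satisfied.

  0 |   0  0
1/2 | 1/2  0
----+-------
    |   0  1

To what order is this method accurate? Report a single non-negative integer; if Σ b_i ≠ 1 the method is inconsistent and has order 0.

b = (0, 1)
c = (0, 1/2)
Σ b_i: 1·1 = 1 ✓
b·c: 1·1/2 = 1/2 ✓; 2 stages ⇒ order 2.

2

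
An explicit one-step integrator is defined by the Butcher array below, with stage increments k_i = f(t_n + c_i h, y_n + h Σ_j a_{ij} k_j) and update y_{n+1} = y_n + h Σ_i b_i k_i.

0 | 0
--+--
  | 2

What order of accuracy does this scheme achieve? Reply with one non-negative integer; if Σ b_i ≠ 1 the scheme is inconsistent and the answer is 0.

0

b = (2)
c = (0)
Σ b_i: 2·1 = 2 ≠ 1 ⇒ order 0.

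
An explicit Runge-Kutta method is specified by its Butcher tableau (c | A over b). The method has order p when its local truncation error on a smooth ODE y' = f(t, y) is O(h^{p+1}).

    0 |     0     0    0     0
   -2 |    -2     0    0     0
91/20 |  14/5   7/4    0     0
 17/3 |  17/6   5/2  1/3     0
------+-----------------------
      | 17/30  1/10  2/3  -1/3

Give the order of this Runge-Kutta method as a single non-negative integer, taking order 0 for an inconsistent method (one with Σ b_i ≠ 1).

b = (17/30, 1/10, 2/3, -1/3)
c = (0, -2, 91/20, 17/3)
Ac = (0, 0, -7/2, -209/60)
Σ b_i: 17/30·1 + 1/10·1 + 2/3·1 + (-1/3)·1 = 1 ✓
b·c: 1/10·(-2) + 2/3·91/20 + (-1/3)·17/3 = 17/18 ≠ 1/2 ⇒ order 1.

1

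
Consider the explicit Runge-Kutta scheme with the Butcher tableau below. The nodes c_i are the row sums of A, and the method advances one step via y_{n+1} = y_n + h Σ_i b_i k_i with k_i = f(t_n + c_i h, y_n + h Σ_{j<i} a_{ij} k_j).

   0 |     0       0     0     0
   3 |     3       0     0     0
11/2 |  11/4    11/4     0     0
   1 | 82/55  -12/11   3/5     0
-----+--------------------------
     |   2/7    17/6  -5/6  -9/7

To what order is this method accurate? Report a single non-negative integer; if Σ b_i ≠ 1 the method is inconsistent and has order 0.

b = (2/7, 17/6, -5/6, -9/7)
c = (0, 3, 11/2, 1)
Ac = (0, 0, 33/4, 3/110)
Σ b_i: 2/7·1 + 17/6·1 + (-5/6)·1 + (-9/7)·1 = 1 ✓
b·c: 17/6·3 + (-5/6)·11/2 + (-9/7)·1 = 221/84 ≠ 1/2 ⇒ order 1.

1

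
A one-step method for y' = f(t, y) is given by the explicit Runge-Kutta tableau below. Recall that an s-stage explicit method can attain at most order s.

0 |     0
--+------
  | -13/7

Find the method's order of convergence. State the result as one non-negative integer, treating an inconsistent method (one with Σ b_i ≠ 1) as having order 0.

b = (-13/7)
c = (0)
Σ b_i: (-13/7)·1 = -13/7 ≠ 1 ⇒ order 0.

0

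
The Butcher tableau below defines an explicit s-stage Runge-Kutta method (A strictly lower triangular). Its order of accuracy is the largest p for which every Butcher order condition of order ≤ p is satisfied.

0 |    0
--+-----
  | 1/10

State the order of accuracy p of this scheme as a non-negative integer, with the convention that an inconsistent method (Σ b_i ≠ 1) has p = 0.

0

b = (1/10)
c = (0)
Σ b_i: 1/10·1 = 1/10 ≠ 1 ⇒ order 0.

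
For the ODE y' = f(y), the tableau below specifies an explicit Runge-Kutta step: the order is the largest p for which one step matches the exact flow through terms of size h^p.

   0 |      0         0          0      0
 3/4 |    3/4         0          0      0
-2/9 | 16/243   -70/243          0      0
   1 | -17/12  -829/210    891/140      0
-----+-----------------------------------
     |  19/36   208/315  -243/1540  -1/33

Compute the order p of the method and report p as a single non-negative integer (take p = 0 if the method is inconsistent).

4

b = (19/36, 208/315, -243/1540, -1/33)
c = (0, 3/4, -2/9, 1)
Ac = (0, 0, -35/162, -35/8)
Σ b_i: 19/36·1 + 208/315·1 + (-243/1540)·1 + (-1/33)·1 = 1 ✓
b·c: 208/315·3/4 + (-243/1540)·(-2/9) + (-1/33)·1 = 1/2 ✓
b·c²: 208/315·9/16 + (-243/1540)·4/81 + (-1/33)·1 = 1/3 ✓
b·Ac: (-243/1540)·(-35/162) + (-1/33)·(-35/8) = 1/6 ✓
b·c³: 208/315·27/64 + (-243/1540)·(-8/729) + (-1/33)·1 = 1/4 ✓
b·(c∘Ac): (-243/1540)·35/729 + (-1/33)·(-35/8) = 1/8 ✓
b·Ac²: (-243/1540)·(-35/216) + (-1/33)·(-61/32) = 1/12 ✓
b·A²c: (-1/33)·(-11/8) = 1/24 ✓; 4 stages ⇒ order 4.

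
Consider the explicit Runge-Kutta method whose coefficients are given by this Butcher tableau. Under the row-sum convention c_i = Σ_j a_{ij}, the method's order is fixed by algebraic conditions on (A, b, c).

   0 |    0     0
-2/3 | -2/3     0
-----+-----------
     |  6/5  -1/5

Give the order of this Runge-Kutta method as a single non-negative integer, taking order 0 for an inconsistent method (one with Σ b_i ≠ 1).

b = (6/5, -1/5)
c = (0, -2/3)
Σ b_i: 6/5·1 + (-1/5)·1 = 1 ✓
b·c: (-1/5)·(-2/3) = 2/15 ≠ 1/2 ⇒ order 1.

1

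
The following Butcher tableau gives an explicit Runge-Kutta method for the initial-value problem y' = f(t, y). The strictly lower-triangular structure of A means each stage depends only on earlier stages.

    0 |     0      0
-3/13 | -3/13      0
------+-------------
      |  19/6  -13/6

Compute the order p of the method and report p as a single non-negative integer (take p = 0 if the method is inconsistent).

2

b = (19/6, -13/6)
c = (0, -3/13)
Σ b_i: 19/6·1 + (-13/6)·1 = 1 ✓
b·c: (-13/6)·(-3/13) = 1/2 ✓; 2 stages ⇒ order 2.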